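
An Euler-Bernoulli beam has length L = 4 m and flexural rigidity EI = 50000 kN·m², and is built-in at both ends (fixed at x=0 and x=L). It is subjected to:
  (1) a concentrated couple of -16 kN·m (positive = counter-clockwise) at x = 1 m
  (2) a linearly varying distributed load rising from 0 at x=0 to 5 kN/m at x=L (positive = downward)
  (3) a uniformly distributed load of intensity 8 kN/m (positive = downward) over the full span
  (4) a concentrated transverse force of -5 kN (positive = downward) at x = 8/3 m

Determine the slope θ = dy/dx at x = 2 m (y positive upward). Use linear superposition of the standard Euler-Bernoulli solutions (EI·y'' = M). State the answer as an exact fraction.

θ(2) = 13/540000 rad

Load 1 — applied couple M₀=-16 kN·m at a=1 m (b=L-a=3):
  θ_1 = (R_Ax²/2 - M_Ax - M₀(x-a))/EI  [x>a] with R_A=-9/2, M_A=3 = ((-9/2)·2²/2 - 3·2 - (-16)·(2-1))/50000 = 1/50000 rad
Load 2 — triangular load w₀=5 kN/m (0→w₀ over full span):
  θ_2 = -w₀(2x(L-x)(L-2x)(x+2L)+x²(L-x)²)/(120LEI) = -5·(2·2·(4-2)·(4-2·2)·(2+2·4)+2²·(4-2)²)/(120·4·50000) = -1/300000 rad
Load 3 — uniform load w=8 kN/m over full span:
  θ_3 = -wx(L-x)(L-2x)/(12EI) = -8·2·(4-2)·(4-2·2)/(12·50000) = 0 rad
Load 4 — point force P=-5 kN at a=8/3 m (b=L-a=4/3):
  θ_4 = -Pb²x(2aL-(3a+b)x)/(2L³EI)  [x≤a] = -(-5)·(4/3)²·2·(2·(8/3)·4-(3·(8/3)+(4/3))·2)/(2·4³·50000) = 1/135000 rad
Superposition: θ = Σ θ_i = 13/540000 rad ≈ 0.000024 rad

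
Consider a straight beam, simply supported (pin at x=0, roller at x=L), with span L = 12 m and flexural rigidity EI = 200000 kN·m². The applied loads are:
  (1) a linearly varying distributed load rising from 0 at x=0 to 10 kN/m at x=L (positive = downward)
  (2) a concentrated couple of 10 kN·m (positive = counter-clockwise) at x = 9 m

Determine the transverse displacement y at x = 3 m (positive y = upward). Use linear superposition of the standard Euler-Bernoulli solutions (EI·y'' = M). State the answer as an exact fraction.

y(3) = -3087/640000 m

Load 1 — triangular load w₀=10 kN/m (0→w₀ over full span):
  y_1 = -w₀x(7L⁴-10L²x²+3x⁴)/(360LEI) = -10·3·(7·12⁴-10·12²·3²+3·3⁴)/(360·12·200000) = -2943/640000 m
Load 2 — applied couple M₀=10 kN·m at a=9 m (b=L-a=3):
  y_2 = (M₀x³/(6L)+C₁x)/EI  [x≤a] with C₁=M₀(3b²-L²)/(6L)=-65/4 = (10·3³/(6·12)+(-65/4)·3)/200000 = -9/40000 m
Superposition: y = Σ y_i = -3087/640000 m ≈ -0.004823 m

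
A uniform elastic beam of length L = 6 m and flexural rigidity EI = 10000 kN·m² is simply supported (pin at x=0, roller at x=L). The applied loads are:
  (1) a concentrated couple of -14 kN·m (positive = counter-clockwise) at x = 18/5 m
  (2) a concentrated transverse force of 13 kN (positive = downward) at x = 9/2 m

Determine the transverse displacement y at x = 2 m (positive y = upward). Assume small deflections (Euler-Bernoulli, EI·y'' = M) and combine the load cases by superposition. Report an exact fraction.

y(2) = -74809/36000000 m

Load 1 — applied couple M₀=-14 kN·m at a=18/5 m (b=L-a=12/5):
  y_1 = (M₀x³/(6L)+C₁x)/EI  [x≤a] with C₁=M₀(3b²-L²)/(6L)=182/25 = ((-14)·2³/(6·6)+(182/25)·2)/10000 = 161/140625 m
Load 2 — point force P=13 kN at a=9/2 m (b=L-a=3/2):
  y_2 = -Pbx(L²-b²-x²)/(6LEI)  [x≤a] = -13·(3/2)·2·(6²-(3/2)²-2²)/(6·6·10000) = -1547/480000 m
Superposition: y = Σ y_i = -74809/36000000 m ≈ -0.002078 m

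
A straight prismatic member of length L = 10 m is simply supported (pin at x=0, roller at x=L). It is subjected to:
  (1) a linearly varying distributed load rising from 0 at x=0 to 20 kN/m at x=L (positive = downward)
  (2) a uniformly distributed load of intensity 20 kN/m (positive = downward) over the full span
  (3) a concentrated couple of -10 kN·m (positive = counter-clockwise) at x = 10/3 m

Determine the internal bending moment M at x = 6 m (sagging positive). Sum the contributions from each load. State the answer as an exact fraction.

M(6) = 372 kN·m

Load 1 — triangular load w₀=20 kN/m (0→w₀ over full span):
  M_1 = w₀Lx/6 - w₀x³/(6L) = 20·10·6/6 - 20·6³/(6·10) = 128 kN·m
Load 2 — uniform load w=20 kN/m over full span:
  M_2 = wx(L-x)/2 = 20·6·(10-6)/2 = 240 kN·m
Load 3 — applied couple M₀=-10 kN·m at a=10/3 m (b=L-a=20/3):
  M_3 = M₀x/L - M₀  [x>a] = (-10)·6/10 - (-10) = 4 kN·m
Superposition: M = Σ M_i = 372 kN·m ≈ 372.000000 kN·m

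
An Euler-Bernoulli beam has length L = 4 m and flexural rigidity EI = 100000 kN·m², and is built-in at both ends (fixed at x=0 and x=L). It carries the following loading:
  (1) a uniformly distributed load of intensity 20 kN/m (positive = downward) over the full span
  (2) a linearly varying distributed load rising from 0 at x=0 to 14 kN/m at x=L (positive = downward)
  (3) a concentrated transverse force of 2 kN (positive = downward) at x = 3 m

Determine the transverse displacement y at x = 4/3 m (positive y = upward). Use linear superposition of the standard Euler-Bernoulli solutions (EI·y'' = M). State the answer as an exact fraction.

y(4/3) = -51709/364500000 m

Load 1 — uniform load w=20 kN/m over full span:
  y_1 = -wx²(L-x)²/(24EI) = -20·(4/3)²·(4-(4/3))²/(24·100000) = -16/151875 m
Load 2 — triangular load w₀=14 kN/m (0→w₀ over full span):
  y_2 = -w₀x²(L-x)²(x+2L)/(120LEI) = -14·(4/3)²·(4-(4/3))²·((4/3)+2·4)/(120·4·100000) = -392/11390625 m
Load 3 — point force P=2 kN at a=3 m (b=L-a=1):
  y_3 = -Pb²x²(3aL-(3a+b)x)/(6L³EI)  [x≤a] = -2·1²·(4/3)²·(3·3·4-(3·3+1)·(4/3))/(6·4³·100000) = -17/8100000 m
Superposition: y = Σ y_i = -51709/364500000 m ≈ -0.000142 m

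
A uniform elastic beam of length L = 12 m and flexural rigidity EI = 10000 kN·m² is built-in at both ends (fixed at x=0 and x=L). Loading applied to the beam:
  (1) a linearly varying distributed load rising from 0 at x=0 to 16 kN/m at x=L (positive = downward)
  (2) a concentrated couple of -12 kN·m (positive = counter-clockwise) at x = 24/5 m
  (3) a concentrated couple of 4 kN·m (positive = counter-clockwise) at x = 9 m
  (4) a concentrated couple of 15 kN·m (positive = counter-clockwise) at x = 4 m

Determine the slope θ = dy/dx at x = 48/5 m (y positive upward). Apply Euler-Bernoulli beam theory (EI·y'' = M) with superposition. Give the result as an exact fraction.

θ(48/5) = 18549/1562500 rad

Load 1 — triangular load w₀=16 kN/m (0→w₀ over full span):
  θ_1 = -w₀(2x(L-x)(L-2x)(x+2L)+x²(L-x)²)/(120LEI) = -16·(2·(48/5)·(12-(48/5))·(12-2·(48/5))·((48/5)+2·12)+(48/5)²·(12-(48/5))²)/(120·12·10000) = 4608/390625 rad
Load 2 — applied couple M₀=-12 kN·m at a=24/5 m (b=L-a=36/5):
  θ_2 = (R_Ax²/2 - M_Ax - M₀(x-a))/EI  [x>a] with R_A=-36/25, M_A=-36/25 = ((-36/25)·(48/5)²/2 - (-36/25)·(48/5) - (-12)·((48/5)-(24/5)))/10000 = 198/390625 rad
Load 3 — applied couple M₀=4 kN·m at a=9 m (b=L-a=3):
  θ_3 = (R_Ax²/2 - M_Ax - M₀(x-a))/EI  [x>a] with R_A=3/8, M_A=5/4 = ((3/8)·(48/5)²/2 - (5/4)·(48/5) - 4·((48/5)-9))/10000 = 9/31250 rad
Load 4 — applied couple M₀=15 kN·m at a=4 m (b=L-a=8):
  θ_4 = (R_Ax²/2 - M_Ax - M₀(x-a))/EI  [x>a] with R_A=5/3, M_A=0 = ((5/3)·(48/5)²/2 - 0·(48/5) - 15·((48/5)-4))/10000 = -9/12500 rad
Superposition: θ = Σ θ_i = 18549/1562500 rad ≈ 0.011871 rad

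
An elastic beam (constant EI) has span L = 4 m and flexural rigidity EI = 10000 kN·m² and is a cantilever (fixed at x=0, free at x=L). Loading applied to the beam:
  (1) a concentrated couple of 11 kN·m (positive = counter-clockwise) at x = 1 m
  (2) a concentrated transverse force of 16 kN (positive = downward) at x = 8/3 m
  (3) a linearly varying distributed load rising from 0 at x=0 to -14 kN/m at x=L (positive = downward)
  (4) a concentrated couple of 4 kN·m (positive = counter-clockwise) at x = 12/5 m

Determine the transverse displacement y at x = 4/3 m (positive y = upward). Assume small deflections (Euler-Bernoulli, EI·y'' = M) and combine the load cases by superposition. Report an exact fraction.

Load 1 — applied couple M₀=11 kN·m at a=1 m (b=L-a=3):
  y_1 = M₀a(2x-a)/(2EI)  [x>a] = 11·1·(2·(4/3)-1)/(2·10000) = 11/12000 m
Load 2 — point force P=16 kN at a=8/3 m (b=L-a=4/3):
  y_2 = -Px²(3a-x)/(6EI)  [x≤a] = -16·(4/3)²·(3·(8/3)-(4/3))/(6·10000) = -32/10125 m
Load 3 — triangular load w₀=-14 kN/m (0→w₀ over full span):
  y_3 = (w₀Lx³/12-w₀L²x²/6-w₀x⁵/(120L))/EI = ((-14)·4·(4/3)³/12-(-14)·4²·(4/3)²/6-(-14)·(4/3)⁵/(120·4))/10000 = 12628/2278125 m
Load 4 — applied couple M₀=4 kN·m at a=12/5 m (b=L-a=8/5):
  y_4 = M₀x²/(2EI)  [x≤a] = 4·(4/3)²/(2·10000) = 2/5625 m
Superposition: y = Σ y_i = 266441/72900000 m ≈ 0.003655 m

y(4/3) = 266441/72900000 m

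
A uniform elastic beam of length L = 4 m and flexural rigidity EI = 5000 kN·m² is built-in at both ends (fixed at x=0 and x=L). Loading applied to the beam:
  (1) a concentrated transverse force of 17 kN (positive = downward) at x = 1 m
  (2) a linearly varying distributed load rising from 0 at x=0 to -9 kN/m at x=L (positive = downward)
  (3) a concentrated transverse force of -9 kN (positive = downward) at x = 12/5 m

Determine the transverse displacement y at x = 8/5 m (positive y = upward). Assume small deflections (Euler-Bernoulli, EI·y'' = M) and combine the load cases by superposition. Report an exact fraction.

y(8/5) = 2319/6250000 m

Load 1 — point force P=17 kN at a=1 m (b=L-a=3):
  y_1 = -Pa²(L-x)²(3bL-(3b+a)(L-x))/(6L³EI)  [x>a] = -17·1²·(4-(8/5))²·(3·3·4-(3·3+1)·(4-(8/5)))/(6·4³·5000) = -153/250000 m
Load 2 — triangular load w₀=-9 kN/m (0→w₀ over full span):
  y_2 = -w₀x²(L-x)²(x+2L)/(120LEI) = -(-9)·(8/5)²·(4-(8/5))²·((8/5)+2·4)/(120·4·5000) = 5184/9765625 m
Load 3 — point force P=-9 kN at a=12/5 m (b=L-a=8/5):
  y_3 = -Pb²x²(3aL-(3a+b)x)/(6L³EI)  [x≤a] = -(-9)·(8/5)²·(8/5)²·(3·(12/5)·4-(3·(12/5)+(8/5))·(8/5))/(6·4³·5000) = 4416/9765625 m
Superposition: y = Σ y_i = 2319/6250000 m ≈ 0.000371 m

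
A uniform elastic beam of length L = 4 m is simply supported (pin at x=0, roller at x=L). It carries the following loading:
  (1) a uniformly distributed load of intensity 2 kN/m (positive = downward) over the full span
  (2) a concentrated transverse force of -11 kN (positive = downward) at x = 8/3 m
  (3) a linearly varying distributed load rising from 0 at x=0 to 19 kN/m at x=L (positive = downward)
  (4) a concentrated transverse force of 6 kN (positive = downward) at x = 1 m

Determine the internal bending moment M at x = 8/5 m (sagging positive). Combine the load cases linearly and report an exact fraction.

Load 1 — uniform load w=2 kN/m over full span:
  M_1 = wx(L-x)/2 = 2·(8/5)·(4-(8/5))/2 = 96/25 kN·m
Load 2 — point force P=-11 kN at a=8/3 m (b=L-a=4/3):
  M_2 = Pbx/L  [x≤a] = (-11)·(4/3)·(8/5)/4 = -88/15 kN·m
Load 3 — triangular load w₀=19 kN/m (0→w₀ over full span):
  M_3 = w₀Lx/6 - w₀x³/(6L) = 19·4·(8/5)/6 - 19·(8/5)³/(6·4) = 2128/125 kN·m
Load 4 — point force P=6 kN at a=1 m (b=L-a=3):
  M_4 = Pa(L-x)/L  [x>a] = 6·1·(4-(8/5))/4 = 18/5 kN·m
Superposition: M = Σ M_i = 6974/375 kN·m ≈ 18.597333 kN·m

M(8/5) = 6974/375 kN·m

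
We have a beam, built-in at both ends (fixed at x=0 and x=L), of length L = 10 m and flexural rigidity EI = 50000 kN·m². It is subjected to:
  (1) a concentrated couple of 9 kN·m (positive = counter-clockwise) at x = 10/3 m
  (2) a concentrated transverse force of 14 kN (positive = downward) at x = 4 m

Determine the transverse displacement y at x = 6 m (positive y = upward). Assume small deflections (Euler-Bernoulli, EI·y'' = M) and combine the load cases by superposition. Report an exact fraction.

y(6) = -2051/2343750 m

Load 1 — applied couple M₀=9 kN·m at a=10/3 m (b=L-a=20/3):
  y_1 = (R_Ax³/6 - M_Ax²/2 - M₀(x-a)²/2)/EI  [x>a] with R_A=6/5, M_A=0 = ((6/5)·6³/6 - 0·6²/2 - 9·(6-(10/3))²/2)/50000 = 7/31250 m
Load 2 — point force P=14 kN at a=4 m (b=L-a=6):
  y_2 = -Pa²(L-x)²(3bL-(3b+a)(L-x))/(6L³EI)  [x>a] = -14·4²·(10-6)²·(3·6·10-(3·6+4)·(10-6))/(6·10³·50000) = -1288/1171875 m
Superposition: y = Σ y_i = -2051/2343750 m ≈ -0.000875 m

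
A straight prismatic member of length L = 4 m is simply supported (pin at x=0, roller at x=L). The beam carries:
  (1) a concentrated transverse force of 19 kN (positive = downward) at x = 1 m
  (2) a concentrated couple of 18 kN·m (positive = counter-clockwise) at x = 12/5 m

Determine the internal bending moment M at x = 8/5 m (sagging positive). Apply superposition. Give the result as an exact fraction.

Load 1 — point force P=19 kN at a=1 m (b=L-a=3):
  M_1 = Pa(L-x)/L  [x>a] = 19·1·(4-(8/5))/4 = 57/5 kN·m
Load 2 — applied couple M₀=18 kN·m at a=12/5 m (b=L-a=8/5):
  M_2 = M₀x/L  [x≤a] = 18·(8/5)/4 = 36/5 kN·m
Superposition: M = Σ M_i = 93/5 kN·m ≈ 18.600000 kN·m

M(8/5) = 93/5 kN·m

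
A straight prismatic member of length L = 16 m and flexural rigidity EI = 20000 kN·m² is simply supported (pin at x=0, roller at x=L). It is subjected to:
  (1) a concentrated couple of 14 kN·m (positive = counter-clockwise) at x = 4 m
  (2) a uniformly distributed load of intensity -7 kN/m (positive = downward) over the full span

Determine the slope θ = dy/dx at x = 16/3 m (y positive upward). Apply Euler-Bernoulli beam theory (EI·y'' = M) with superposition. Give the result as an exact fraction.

Load 1 — applied couple M₀=14 kN·m at a=4 m (b=L-a=12):
  θ_1 = (M₀x²/(2L)-M₀(x-a)+C₁)/EI  [x>a] with C₁=M₀(3b²-L²)/(6L)=77/3 = (14·(16/3)²/(2·16)-14·((16/3)-4)+(77/3))/20000 = 7/7200 rad
Load 2 — uniform load w=-7 kN/m over full span:
  θ_2 = -w(L³-6Lx²+4x³)/(24EI) = -(-7)·(16³-6·16·(16/3)²+4·(16/3)³)/(24·20000) = 1456/50625 rad
Superposition: θ = Σ θ_i = 48167/1620000 rad ≈ 0.029733 rad

θ(16/3) = 48167/1620000 rad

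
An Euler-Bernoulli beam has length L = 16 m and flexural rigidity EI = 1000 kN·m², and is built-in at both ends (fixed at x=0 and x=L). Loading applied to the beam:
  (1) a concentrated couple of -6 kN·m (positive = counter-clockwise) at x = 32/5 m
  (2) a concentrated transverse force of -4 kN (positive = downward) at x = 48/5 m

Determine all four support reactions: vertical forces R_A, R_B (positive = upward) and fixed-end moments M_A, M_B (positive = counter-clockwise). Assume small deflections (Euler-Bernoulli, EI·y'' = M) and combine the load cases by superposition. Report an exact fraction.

R_A = -487/250 kN, M_A = -858/125 kN·m, R_B = -513/250 kN, M_B = 912/125 kN·m

Load 1 — applied couple M₀=-6 kN·m at a=32/5 m (b=L-a=48/5):
  R_A = 6M₀ab/L³ = 6·(-6)·(32/5)·(48/5)/16³ = -27/50 kN
  M_A = M₀b(2a-b)/L² = (-6)·(48/5)·(2·(32/5)-(48/5))/16² = -18/25 kN·m
  R_B = -6M₀ab/L³ = -6·(-6)·(32/5)·(48/5)/16³ = 27/50 kN
  M_B = M₀a(2b-a)/L² = (-6)·(32/5)·(2·(48/5)-(32/5))/16² = -48/25 kN·m
Load 2 — point force P=-4 kN at a=48/5 m (b=L-a=32/5):
  R_A = Pb²(3a+b)/L³ = (-4)·(32/5)²·(3·(48/5)+(32/5))/16³ = -176/125 kN
  M_A = Pab²/L² = (-4)·(48/5)·(32/5)²/16² = -768/125 kN·m
  R_B = Pa²(a+3b)/L³ = (-4)·(48/5)²·((48/5)+3·(32/5))/16³ = -324/125 kN
  M_B = -Pa²b/L² = -(-4)·(48/5)²·(32/5)/16² = 1152/125 kN·m
Superposition: R_A = -487/250 kN, M_A = -858/125 kN·m, R_B = -513/250 kN, M_B = 912/125 kN·m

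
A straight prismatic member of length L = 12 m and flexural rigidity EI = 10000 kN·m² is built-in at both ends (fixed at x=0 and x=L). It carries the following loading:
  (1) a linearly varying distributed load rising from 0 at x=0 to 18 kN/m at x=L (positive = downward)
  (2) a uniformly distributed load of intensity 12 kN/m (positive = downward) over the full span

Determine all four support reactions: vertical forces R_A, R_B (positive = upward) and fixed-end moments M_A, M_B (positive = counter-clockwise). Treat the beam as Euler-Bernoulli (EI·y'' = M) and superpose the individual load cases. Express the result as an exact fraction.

R_A = 522/5 kN, M_A = 1152/5 kN·m, R_B = 738/5 kN, M_B = -1368/5 kN·m

Load 1 — triangular load w₀=18 kN/m (0→w₀ over full span):
  R_A = 3w₀L/20 = 3·18·12/20 = 162/5 kN
  M_A = w₀L²/30 = 18·12²/30 = 432/5 kN·m
  R_B = 7w₀L/20 = 7·18·12/20 = 378/5 kN
  M_B = -w₀L²/20 = -18·12²/20 = -648/5 kN·m
Load 2 — uniform load w=12 kN/m over full span:
  R_A = wL/2 = 12·12/2 = 72 kN
  M_A = wL²/12 = 12·12²/12 = 144 kN·m
  R_B = wL/2 = 12·12/2 = 72 kN
  M_B = -wL²/12 = -12·12²/12 = -144 kN·m
Superposition: R_A = 522/5 kN, M_A = 1152/5 kN·m, R_B = 738/5 kN, M_B = -1368/5 kN·m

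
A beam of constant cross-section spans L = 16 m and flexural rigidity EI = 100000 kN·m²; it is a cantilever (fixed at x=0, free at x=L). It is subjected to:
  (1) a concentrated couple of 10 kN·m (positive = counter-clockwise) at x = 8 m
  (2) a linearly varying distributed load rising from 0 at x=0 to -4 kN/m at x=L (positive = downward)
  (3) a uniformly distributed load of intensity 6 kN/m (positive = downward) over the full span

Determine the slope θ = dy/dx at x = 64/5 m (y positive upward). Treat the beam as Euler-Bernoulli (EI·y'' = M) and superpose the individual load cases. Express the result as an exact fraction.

θ(64/5) = -229217/11718750 rad

Load 1 — applied couple M₀=10 kN·m at a=8 m (b=L-a=8):
  θ_1 = M₀a/EI  [x>a] = 10·8/100000 = 1/1250 rad
Load 2 — triangular load w₀=-4 kN/m (0→w₀ over full span):
  θ_2 = (w₀Lx²/4-w₀L²x/3-w₀x⁴/(24L))/EI = ((-4)·16·(64/5)²/4-(-4)·16²·(64/5)/3-(-4)·(64/5)⁴/(24·16))/100000 = 118784/5859375 rad
Load 3 — uniform load w=6 kN/m over full span:
  θ_3 = -wx(x²-3Lx+3L²)/(6EI) = -6·(64/5)·((64/5)²-3·16·(64/5)+3·16²)/(6·100000) = -15872/390625 rad
Superposition: θ = Σ θ_i = -229217/11718750 rad ≈ -0.019560 rad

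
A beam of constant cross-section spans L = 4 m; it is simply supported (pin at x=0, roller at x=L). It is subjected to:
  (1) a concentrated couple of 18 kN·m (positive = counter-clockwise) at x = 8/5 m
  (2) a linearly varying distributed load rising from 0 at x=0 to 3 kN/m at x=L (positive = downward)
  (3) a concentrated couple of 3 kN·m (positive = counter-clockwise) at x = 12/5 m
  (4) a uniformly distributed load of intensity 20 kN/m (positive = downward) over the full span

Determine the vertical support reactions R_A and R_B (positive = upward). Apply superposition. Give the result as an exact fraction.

Load 1 — applied couple M₀=18 kN·m at a=8/5 m (b=L-a=12/5):
  R_A = M₀/L = 18/4 = 9/2 kN
  R_B = -M₀/L = -18/4 = -9/2 kN
Load 2 — triangular load w₀=3 kN/m (0→w₀ over full span):
  R_A = w₀L/6 = 3·4/6 = 2 kN
  R_B = w₀L/3 = 3·4/3 = 4 kN
Load 3 — applied couple M₀=3 kN·m at a=12/5 m (b=L-a=8/5):
  R_A = M₀/L = 3/4 kN
  R_B = -M₀/L = -3/4 kN
Load 4 — uniform load w=20 kN/m over full span:
  R_A = wL/2 = 20·4/2 = 40 kN
  R_B = wL/2 = 20·4/2 = 40 kN
Superposition: R_A = 189/4 kN, R_B = 155/4 kN

R_A = 189/4 kN, R_B = 155/4 kN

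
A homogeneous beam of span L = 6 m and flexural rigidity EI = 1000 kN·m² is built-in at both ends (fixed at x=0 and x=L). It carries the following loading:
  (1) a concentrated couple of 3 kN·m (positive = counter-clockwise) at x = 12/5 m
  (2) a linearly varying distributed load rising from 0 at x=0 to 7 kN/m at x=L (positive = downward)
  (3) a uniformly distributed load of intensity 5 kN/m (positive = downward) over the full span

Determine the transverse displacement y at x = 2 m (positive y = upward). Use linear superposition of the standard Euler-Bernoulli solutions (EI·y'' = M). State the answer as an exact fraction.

y(2) = -2453/112500 m

Load 1 — applied couple M₀=3 kN·m at a=12/5 m (b=L-a=18/5):
  y_1 = (R_Ax³/6 - M_Ax²/2)/EI  [x≤a] with R_A=18/25, M_A=9/25 = ((18/25)·2³/6 - (9/25)·2²/2)/1000 = 3/12500 m
Load 2 — triangular load w₀=7 kN/m (0→w₀ over full span):
  y_2 = -w₀x²(L-x)²(x+2L)/(120LEI) = -7·2²·(6-2)²·(2+2·6)/(120·6·1000) = -49/5625 m
Load 3 — uniform load w=5 kN/m over full span:
  y_3 = -wx²(L-x)²/(24EI) = -5·2²·(6-2)²/(24·1000) = -1/75 m
Superposition: y = Σ y_i = -2453/112500 m ≈ -0.021804 m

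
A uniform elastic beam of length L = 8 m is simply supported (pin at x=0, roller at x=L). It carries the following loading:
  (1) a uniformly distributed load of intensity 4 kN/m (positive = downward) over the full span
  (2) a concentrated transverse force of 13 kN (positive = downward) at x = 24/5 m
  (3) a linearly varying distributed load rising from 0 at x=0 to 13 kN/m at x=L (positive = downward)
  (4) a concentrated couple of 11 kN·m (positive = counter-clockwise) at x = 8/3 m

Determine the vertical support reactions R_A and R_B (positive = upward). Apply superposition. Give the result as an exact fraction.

Load 1 — uniform load w=4 kN/m over full span:
  R_A = wL/2 = 4·8/2 = 16 kN
  R_B = wL/2 = 4·8/2 = 16 kN
Load 2 — point force P=13 kN at a=24/5 m (b=L-a=16/5):
  R_A = Pb/L = 13·(16/5)/8 = 26/5 kN
  R_B = Pa/L = 13·(24/5)/8 = 39/5 kN
Load 3 — triangular load w₀=13 kN/m (0→w₀ over full span):
  R_A = w₀L/6 = 13·8/6 = 52/3 kN
  R_B = w₀L/3 = 13·8/3 = 104/3 kN
Load 4 — applied couple M₀=11 kN·m at a=8/3 m (b=L-a=16/3):
  R_A = M₀/L = 11/8 kN
  R_B = -M₀/L = -11/8 kN
Superposition: R_A = 4789/120 kN, R_B = 6851/120 kN

R_A = 4789/120 kN, R_B = 6851/120 kN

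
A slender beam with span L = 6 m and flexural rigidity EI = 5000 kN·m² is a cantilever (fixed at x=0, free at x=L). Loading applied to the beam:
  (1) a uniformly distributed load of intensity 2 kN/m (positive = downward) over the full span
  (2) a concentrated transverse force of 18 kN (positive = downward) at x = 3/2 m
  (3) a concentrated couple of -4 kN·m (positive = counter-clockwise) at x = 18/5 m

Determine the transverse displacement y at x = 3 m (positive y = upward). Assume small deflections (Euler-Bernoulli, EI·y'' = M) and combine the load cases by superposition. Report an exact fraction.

Load 1 — uniform load w=2 kN/m over full span:
  y_1 = -wx²(x²-4Lx+6L²)/(24EI) = -2·3²·(3²-4·6·3+6·6²)/(24·5000) = -459/20000 m
Load 2 — point force P=18 kN at a=3/2 m (b=L-a=9/2):
  y_2 = -Pa²(3x-a)/(6EI)  [x>a] = -18·(3/2)²·(3·3-(3/2))/(6·5000) = -81/8000 m
Load 3 — applied couple M₀=-4 kN·m at a=18/5 m (b=L-a=12/5):
  y_3 = M₀x²/(2EI)  [x≤a] = (-4)·3²/(2·5000) = -9/2500 m
Superposition: y = Σ y_i = -1467/40000 m ≈ -0.036675 m

y(3) = -1467/40000 m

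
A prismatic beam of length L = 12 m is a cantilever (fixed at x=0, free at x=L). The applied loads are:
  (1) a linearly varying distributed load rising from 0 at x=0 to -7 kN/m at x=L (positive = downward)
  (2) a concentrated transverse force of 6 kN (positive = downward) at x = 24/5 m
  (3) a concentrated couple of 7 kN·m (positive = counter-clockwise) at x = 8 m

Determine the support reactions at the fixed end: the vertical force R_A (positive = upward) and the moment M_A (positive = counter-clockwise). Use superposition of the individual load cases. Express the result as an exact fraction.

Load 1 — triangular load w₀=-7 kN/m (0→w₀ over full span):
  R_A = w₀L/2 = (-7)·12/2 = -42 kN
  M_A = w₀L²/3 = (-7)·12²/3 = -336 kN·m
Load 2 — point force P=6 kN at a=24/5 m (b=L-a=36/5):
  R_A = P = 6 kN
  M_A = Pa = 6·(24/5) = 144/5 kN·m
Load 3 — applied couple M₀=7 kN·m at a=8 m (b=L-a=4):
  R_A = 0 kN
  M_A = -M₀ = -7 kN·m
Superposition: R_A = -36 kN, M_A = -1571/5 kN·m

R_A = -36 kN, M_A = -1571/5 kN·m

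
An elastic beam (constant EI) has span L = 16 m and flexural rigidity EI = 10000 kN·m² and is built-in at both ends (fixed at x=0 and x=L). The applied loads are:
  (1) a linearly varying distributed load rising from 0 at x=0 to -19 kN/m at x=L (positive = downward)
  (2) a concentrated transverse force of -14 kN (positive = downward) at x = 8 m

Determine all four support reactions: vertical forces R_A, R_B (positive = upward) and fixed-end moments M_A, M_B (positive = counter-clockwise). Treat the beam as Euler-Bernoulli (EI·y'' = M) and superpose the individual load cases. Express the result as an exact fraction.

R_A = -263/5 kN, M_A = -2852/15 kN·m, R_B = -567/5 kN, M_B = 1356/5 kN·m

Load 1 — triangular load w₀=-19 kN/m (0→w₀ over full span):
  R_A = 3w₀L/20 = 3·(-19)·16/20 = -228/5 kN
  M_A = w₀L²/30 = (-19)·16²/30 = -2432/15 kN·m
  R_B = 7w₀L/20 = 7·(-19)·16/20 = -532/5 kN
  M_B = -w₀L²/20 = -(-19)·16²/20 = 1216/5 kN·m
Load 2 — point force P=-14 kN at a=8 m (b=L-a=8):
  R_A = Pb²(3a+b)/L³ = (-14)·8²·(3·8+8)/16³ = -7 kN
  M_A = Pab²/L² = (-14)·8·8²/16² = -28 kN·m
  R_B = Pa²(a+3b)/L³ = (-14)·8²·(8+3·8)/16³ = -7 kN
  M_B = -Pa²b/L² = -(-14)·8²·8/16² = 28 kN·m
Superposition: R_A = -263/5 kN, M_A = -2852/15 kN·m, R_B = -567/5 kN, M_B = 1356/5 kN·m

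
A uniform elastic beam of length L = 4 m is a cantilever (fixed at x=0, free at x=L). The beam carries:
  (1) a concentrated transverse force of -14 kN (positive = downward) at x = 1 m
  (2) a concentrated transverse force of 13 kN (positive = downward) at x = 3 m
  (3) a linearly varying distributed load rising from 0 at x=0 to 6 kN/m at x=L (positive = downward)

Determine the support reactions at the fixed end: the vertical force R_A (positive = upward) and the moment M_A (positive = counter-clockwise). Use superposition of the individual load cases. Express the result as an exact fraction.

R_A = 11 kN, M_A = 57 kN·m

Load 1 — point force P=-14 kN at a=1 m (b=L-a=3):
  R_A = P = (-14) = -14 kN
  M_A = Pa = (-14)·1 = -14 kN·m
Load 2 — point force P=13 kN at a=3 m (b=L-a=1):
  R_A = P = 13 kN
  M_A = Pa = 13·3 = 39 kN·m
Load 3 — triangular load w₀=6 kN/m (0→w₀ over full span):
  R_A = w₀L/2 = 6·4/2 = 12 kN
  M_A = w₀L²/3 = 6·4²/3 = 32 kN·m
Superposition: R_A = 11 kN, M_A = 57 kN·m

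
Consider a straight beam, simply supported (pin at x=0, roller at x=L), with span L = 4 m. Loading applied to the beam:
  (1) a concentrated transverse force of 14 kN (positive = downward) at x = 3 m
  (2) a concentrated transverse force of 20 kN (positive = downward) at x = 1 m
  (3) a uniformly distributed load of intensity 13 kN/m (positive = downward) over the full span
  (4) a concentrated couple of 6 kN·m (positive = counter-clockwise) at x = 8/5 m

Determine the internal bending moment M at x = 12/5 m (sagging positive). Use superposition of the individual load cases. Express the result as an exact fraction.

M(12/5) = 974/25 kN·m

Load 1 — point force P=14 kN at a=3 m (b=L-a=1):
  M_1 = Pbx/L  [x≤a] = 14·1·(12/5)/4 = 42/5 kN·m
Load 2 — point force P=20 kN at a=1 m (b=L-a=3):
  M_2 = Pa(L-x)/L  [x>a] = 20·1·(4-(12/5))/4 = 8 kN·m
Load 3 — uniform load w=13 kN/m over full span:
  M_3 = wx(L-x)/2 = 13·(12/5)·(4-(12/5))/2 = 624/25 kN·m
Load 4 — applied couple M₀=6 kN·m at a=8/5 m (b=L-a=12/5):
  M_4 = M₀x/L - M₀  [x>a] = 6·(12/5)/4 - 6 = -12/5 kN·m
Superposition: M = Σ M_i = 974/25 kN·m ≈ 38.960000 kN·m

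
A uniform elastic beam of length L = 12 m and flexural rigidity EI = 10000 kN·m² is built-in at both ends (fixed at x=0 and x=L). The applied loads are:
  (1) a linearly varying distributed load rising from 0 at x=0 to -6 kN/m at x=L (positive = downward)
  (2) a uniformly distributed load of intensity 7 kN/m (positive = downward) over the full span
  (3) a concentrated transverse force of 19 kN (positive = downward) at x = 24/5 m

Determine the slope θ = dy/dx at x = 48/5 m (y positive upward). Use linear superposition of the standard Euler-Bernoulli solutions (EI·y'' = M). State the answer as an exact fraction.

θ(48/5) = 16758/1953125 rad

Load 1 — triangular load w₀=-6 kN/m (0→w₀ over full span):
  θ_1 = -w₀(2x(L-x)(L-2x)(x+2L)+x²(L-x)²)/(120LEI) = -(-6)·(2·(48/5)·(12-(48/5))·(12-2·(48/5))·((48/5)+2·12)+(48/5)²·(12-(48/5))²)/(120·12·10000) = -1728/390625 rad
Load 2 — uniform load w=7 kN/m over full span:
  θ_2 = -wx(L-x)(L-2x)/(12EI) = -7·(48/5)·(12-(48/5))·(12-2·(48/5))/(12·10000) = 756/78125 rad
Load 3 — point force P=19 kN at a=24/5 m (b=L-a=36/5):
  θ_3 = Pa²(L-x)(2bL-(3b+a)(L-x))/(2L³EI)  [x>a] = 19·(24/5)²·(12-(48/5))·(2·(36/5)·12-(3·(36/5)+(24/5))·(12-(48/5)))/(2·12³·10000) = 6498/1953125 rad
Superposition: θ = Σ θ_i = 16758/1953125 rad ≈ 0.008580 rad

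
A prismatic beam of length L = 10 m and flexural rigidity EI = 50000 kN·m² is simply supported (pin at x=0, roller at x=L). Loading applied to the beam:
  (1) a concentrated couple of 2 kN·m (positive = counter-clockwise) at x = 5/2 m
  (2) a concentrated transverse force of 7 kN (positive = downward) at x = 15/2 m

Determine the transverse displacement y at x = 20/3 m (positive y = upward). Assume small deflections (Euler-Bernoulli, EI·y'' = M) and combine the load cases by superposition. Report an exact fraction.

Load 1 — applied couple M₀=2 kN·m at a=5/2 m (b=L-a=15/2):
  y_1 = (M₀x³/(6L)-M₀(x-a)²/2+C₁x)/EI  [x>a] with C₁=M₀(3b²-L²)/(6L)=55/24 = (2·(20/3)³/(6·10)-2·((20/3)-(5/2))²/2+(55/24)·(20/3))/50000 = 101/648000 m
Load 2 — point force P=7 kN at a=15/2 m (b=L-a=5/2):
  y_2 = -Pbx(L²-b²-x²)/(6LEI)  [x≤a] = -7·(5/2)·(20/3)·(10²-(5/2)²-(20/3)²)/(6·10·50000) = -497/259200 m
Superposition: y = Σ y_i = -761/432000 m ≈ -0.001762 m

y(20/3) = -761/432000 m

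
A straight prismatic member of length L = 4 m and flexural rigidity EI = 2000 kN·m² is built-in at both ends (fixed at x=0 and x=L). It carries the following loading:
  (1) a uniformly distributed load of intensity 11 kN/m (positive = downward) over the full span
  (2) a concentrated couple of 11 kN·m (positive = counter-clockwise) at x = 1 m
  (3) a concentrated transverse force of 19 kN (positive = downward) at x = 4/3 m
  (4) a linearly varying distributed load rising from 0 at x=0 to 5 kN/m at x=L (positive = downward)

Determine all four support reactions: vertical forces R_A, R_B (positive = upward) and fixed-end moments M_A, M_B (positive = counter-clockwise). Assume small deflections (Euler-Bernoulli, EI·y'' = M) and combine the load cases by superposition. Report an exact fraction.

R_A = 36433/864 kN, M_A = 11461/432 kN·m, R_B = 26639/864 kN, M_B = -9011/432 kN·m

Load 1 — uniform load w=11 kN/m over full span:
  R_A = wL/2 = 11·4/2 = 22 kN
  M_A = wL²/12 = 11·4²/12 = 44/3 kN·m
  R_B = wL/2 = 11·4/2 = 22 kN
  M_B = -wL²/12 = -11·4²/12 = -44/3 kN·m
Load 2 — applied couple M₀=11 kN·m at a=1 m (b=L-a=3):
  R_A = 6M₀ab/L³ = 6·11·1·3/4³ = 99/32 kN
  M_A = M₀b(2a-b)/L² = 11·3·(2·1-3)/4² = -33/16 kN·m
  R_B = -6M₀ab/L³ = -6·11·1·3/4³ = -99/32 kN
  M_B = M₀a(2b-a)/L² = 11·1·(2·3-1)/4² = 55/16 kN·m
Load 3 — point force P=19 kN at a=4/3 m (b=L-a=8/3):
  R_A = Pb²(3a+b)/L³ = 19·(8/3)²·(3·(4/3)+(8/3))/4³ = 380/27 kN
  M_A = Pab²/L² = 19·(4/3)·(8/3)²/4² = 304/27 kN·m
  R_B = Pa²(a+3b)/L³ = 19·(4/3)²·((4/3)+3·(8/3))/4³ = 133/27 kN
  M_B = -Pa²b/L² = -19·(4/3)²·(8/3)/4² = -152/27 kN·m
Load 4 — triangular load w₀=5 kN/m (0→w₀ over full span):
  R_A = 3w₀L/20 = 3·5·4/20 = 3 kN
  M_A = w₀L²/30 = 5·4²/30 = 8/3 kN·m
  R_B = 7w₀L/20 = 7·5·4/20 = 7 kN
  M_B = -w₀L²/20 = -5·4²/20 = -4 kN·m
Superposition: R_A = 36433/864 kN, M_A = 11461/432 kN·m, R_B = 26639/864 kN, M_B = -9011/432 kN·m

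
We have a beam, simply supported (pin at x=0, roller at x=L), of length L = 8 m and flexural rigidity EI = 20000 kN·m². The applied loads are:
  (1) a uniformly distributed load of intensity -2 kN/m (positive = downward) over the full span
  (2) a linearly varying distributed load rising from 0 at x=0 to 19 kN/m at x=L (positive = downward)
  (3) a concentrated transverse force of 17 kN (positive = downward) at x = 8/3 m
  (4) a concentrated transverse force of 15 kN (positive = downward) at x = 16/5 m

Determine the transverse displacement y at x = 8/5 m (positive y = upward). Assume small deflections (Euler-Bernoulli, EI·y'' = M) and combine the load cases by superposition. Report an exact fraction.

Load 1 — uniform load w=-2 kN/m over full span:
  y_1 = -wx(L³-2Lx²+x³)/(24EI) = -(-2)·(8/5)·(8³-2·8·(8/5)²+(8/5)³)/(24·20000) = 3712/1171875 m
Load 2 — triangular load w₀=19 kN/m (0→w₀ over full span):
  y_2 = -w₀x(7L⁴-10L²x²+3x⁴)/(360LEI) = -19·(8/5)·(7·8⁴-10·8²·(8/5)²+3·(8/5)⁴)/(360·8·20000) = -418304/29296875 m
Load 3 — point force P=17 kN at a=8/3 m (b=L-a=16/3):
  y_3 = -Pbx(L²-b²-x²)/(6LEI)  [x≤a] = -17·(16/3)·(8/5)·(8²-(16/3)²-(8/5)²)/(6·8·20000) = -31552/6328125 m
Load 4 — point force P=15 kN at a=16/5 m (b=L-a=24/5):
  y_4 = -Pbx(L²-b²-x²)/(6LEI)  [x≤a] = -15·(24/5)·(8/5)·(8²-(24/5)²-(8/5)²)/(6·8·20000) = -72/15625 m
Superposition: y = Σ y_i = -16377608/791015625 m ≈ -0.020705 m

y(8/5) = -16377608/791015625 m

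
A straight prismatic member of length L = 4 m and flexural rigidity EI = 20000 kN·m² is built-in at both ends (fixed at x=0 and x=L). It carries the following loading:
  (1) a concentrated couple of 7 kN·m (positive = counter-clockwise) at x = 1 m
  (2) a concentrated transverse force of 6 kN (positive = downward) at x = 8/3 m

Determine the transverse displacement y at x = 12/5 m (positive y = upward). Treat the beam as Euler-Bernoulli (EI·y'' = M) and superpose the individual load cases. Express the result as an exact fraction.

Load 1 — applied couple M₀=7 kN·m at a=1 m (b=L-a=3):
  y_1 = (R_Ax³/6 - M_Ax²/2 - M₀(x-a)²/2)/EI  [x>a] with R_A=63/32, M_A=-21/16 = ((63/32)·(12/5)³/6 - (-21/16)·(12/5)²/2 - 7·((12/5)-1)²/2)/20000 = 91/1250000 m
Load 2 — point force P=6 kN at a=8/3 m (b=L-a=4/3):
  y_2 = -Pb²x²(3aL-(3a+b)x)/(6L³EI)  [x≤a] = -6·(4/3)²·(12/5)²·(3·(8/3)·4-(3·(8/3)+(4/3))·(12/5))/(6·4³·20000) = -6/78125 m
Superposition: y = Σ y_i = -1/250000 m ≈ -0.000004 m

y(12/5) = -1/250000 m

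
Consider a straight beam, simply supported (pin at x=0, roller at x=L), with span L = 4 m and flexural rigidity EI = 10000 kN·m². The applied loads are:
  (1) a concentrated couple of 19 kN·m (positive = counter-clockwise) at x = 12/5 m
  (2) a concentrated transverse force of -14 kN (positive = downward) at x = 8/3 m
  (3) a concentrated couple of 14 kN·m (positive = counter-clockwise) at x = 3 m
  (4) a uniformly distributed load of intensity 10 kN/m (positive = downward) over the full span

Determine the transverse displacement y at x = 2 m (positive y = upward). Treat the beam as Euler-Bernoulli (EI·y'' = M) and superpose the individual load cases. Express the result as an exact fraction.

Load 1 — applied couple M₀=19 kN·m at a=12/5 m (b=L-a=8/5):
  y_1 = (M₀x³/(6L)+C₁x)/EI  [x≤a] with C₁=M₀(3b²-L²)/(6L)=-494/75 = (19·2³/(6·4)+(-494/75)·2)/10000 = -171/250000 m
Load 2 — point force P=-14 kN at a=8/3 m (b=L-a=4/3):
  y_2 = -Pbx(L²-b²-x²)/(6LEI)  [x≤a] = -(-14)·(4/3)·2·(4²-(4/3)²-2²)/(6·4·10000) = 161/101250 m
Load 3 — applied couple M₀=14 kN·m at a=3 m (b=L-a=1):
  y_3 = (M₀x³/(6L)+C₁x)/EI  [x≤a] with C₁=M₀(3b²-L²)/(6L)=-91/12 = (14·2³/(6·4)+(-91/12)·2)/10000 = -21/20000 m
Load 4 — uniform load w=10 kN/m over full span:
  y_4 = -wx(L³-2Lx²+x³)/(24EI) = -10·2·(4³-2·4·2²+2³)/(24·10000) = -1/300 m
Superposition: y = Σ y_i = -140827/40500000 m ≈ -0.003477 m

y(2) = -140827/40500000 m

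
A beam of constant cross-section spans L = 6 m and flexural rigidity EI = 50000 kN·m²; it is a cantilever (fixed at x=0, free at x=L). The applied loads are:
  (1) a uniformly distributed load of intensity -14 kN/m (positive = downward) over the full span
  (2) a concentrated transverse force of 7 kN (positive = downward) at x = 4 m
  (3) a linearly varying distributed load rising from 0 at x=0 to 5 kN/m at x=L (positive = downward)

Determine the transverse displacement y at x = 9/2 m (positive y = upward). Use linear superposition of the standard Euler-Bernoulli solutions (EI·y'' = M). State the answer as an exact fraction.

y(9/2) = 1451701/76800000 m

Load 1 — uniform load w=-14 kN/m over full span:
  y_1 = -wx²(x²-4Lx+6L²)/(24EI) = -(-14)·(9/2)²·((9/2)²-4·6·(9/2)+6·6²)/(24·50000) = 96957/3200000 m
Load 2 — point force P=7 kN at a=4 m (b=L-a=2):
  y_2 = -Pa²(3x-a)/(6EI)  [x>a] = -7·4²·(3·(9/2)-4)/(6·50000) = -133/37500 m
Load 3 — triangular load w₀=5 kN/m (0→w₀ over full span):
  y_3 = (w₀Lx³/12-w₀L²x²/6-w₀x⁵/(120L))/EI = (5·6·(9/2)³/12-5·6²·(9/2)²/6-5·(9/2)⁵/(120·6))/50000 = -200961/25600000 m
Superposition: y = Σ y_i = 1451701/76800000 m ≈ 0.018902 m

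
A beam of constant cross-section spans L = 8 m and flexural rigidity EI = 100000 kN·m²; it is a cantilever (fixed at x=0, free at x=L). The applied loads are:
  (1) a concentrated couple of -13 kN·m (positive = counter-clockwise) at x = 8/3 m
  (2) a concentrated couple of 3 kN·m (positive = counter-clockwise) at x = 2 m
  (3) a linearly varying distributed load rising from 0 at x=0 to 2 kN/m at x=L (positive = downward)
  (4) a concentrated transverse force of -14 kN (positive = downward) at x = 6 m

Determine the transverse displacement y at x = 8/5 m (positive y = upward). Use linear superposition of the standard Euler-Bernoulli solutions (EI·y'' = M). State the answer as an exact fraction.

Load 1 — applied couple M₀=-13 kN·m at a=8/3 m (b=L-a=16/3):
  y_1 = M₀x²/(2EI)  [x≤a] = (-13)·(8/5)²/(2·100000) = -13/78125 m
Load 2 — applied couple M₀=3 kN·m at a=2 m (b=L-a=6):
  y_2 = M₀x²/(2EI)  [x≤a] = 3·(8/5)²/(2·100000) = 3/78125 m
Load 3 — triangular load w₀=2 kN/m (0→w₀ over full span):
  y_3 = (w₀Lx³/12-w₀L²x²/6-w₀x⁵/(120L))/EI = (2·8·(8/5)³/12-2·8²·(8/5)²/6-2·(8/5)⁵/(120·8))/100000 = -72032/146484375 m
Load 4 — point force P=-14 kN at a=6 m (b=L-a=2):
  y_4 = -Px²(3a-x)/(6EI)  [x≤a] = -(-14)·(8/5)²·(3·6-(8/5))/(6·100000) = 1148/1171875 m
Superposition: y = Σ y_i = 52718/146484375 m ≈ 0.000360 m

y(8/5) = 52718/146484375 m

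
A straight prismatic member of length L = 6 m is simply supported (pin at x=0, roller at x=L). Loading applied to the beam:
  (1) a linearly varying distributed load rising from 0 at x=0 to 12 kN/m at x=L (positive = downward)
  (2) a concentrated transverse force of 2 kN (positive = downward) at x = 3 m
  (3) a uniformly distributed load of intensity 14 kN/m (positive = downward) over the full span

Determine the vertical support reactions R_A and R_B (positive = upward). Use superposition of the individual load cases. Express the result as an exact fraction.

Load 1 — triangular load w₀=12 kN/m (0→w₀ over full span):
  R_A = w₀L/6 = 12·6/6 = 12 kN
  R_B = w₀L/3 = 12·6/3 = 24 kN
Load 2 — point force P=2 kN at a=3 m (b=L-a=3):
  R_A = Pb/L = 2·3/6 = 1 kN
  R_B = Pa/L = 2·3/6 = 1 kN
Load 3 — uniform load w=14 kN/m over full span:
  R_A = wL/2 = 14·6/2 = 42 kN
  R_B = wL/2 = 14·6/2 = 42 kN
Superposition: R_A = 55 kN, R_B = 67 kN

R_A = 55 kN, R_B = 67 kN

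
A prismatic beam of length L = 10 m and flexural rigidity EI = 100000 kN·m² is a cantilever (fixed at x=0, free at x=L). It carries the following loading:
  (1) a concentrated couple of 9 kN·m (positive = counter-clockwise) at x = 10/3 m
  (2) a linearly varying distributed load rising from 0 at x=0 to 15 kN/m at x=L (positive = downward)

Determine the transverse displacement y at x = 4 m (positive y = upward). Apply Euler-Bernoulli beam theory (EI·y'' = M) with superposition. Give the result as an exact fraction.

Load 1 — applied couple M₀=9 kN·m at a=10/3 m (b=L-a=20/3):
  y_1 = M₀a(2x-a)/(2EI)  [x>a] = 9·(10/3)·(2·4-(10/3))/(2·100000) = 7/10000 m
Load 2 — triangular load w₀=15 kN/m (0→w₀ over full span):
  y_2 = (w₀Lx³/12-w₀L²x²/6-w₀x⁵/(120L))/EI = (15·10·4³/12-15·10²·4²/6-15·4⁵/(120·10))/100000 = -502/15625 m
Superposition: y = Σ y_i = -7857/250000 m ≈ -0.031428 m

y(4) = -7857/250000 m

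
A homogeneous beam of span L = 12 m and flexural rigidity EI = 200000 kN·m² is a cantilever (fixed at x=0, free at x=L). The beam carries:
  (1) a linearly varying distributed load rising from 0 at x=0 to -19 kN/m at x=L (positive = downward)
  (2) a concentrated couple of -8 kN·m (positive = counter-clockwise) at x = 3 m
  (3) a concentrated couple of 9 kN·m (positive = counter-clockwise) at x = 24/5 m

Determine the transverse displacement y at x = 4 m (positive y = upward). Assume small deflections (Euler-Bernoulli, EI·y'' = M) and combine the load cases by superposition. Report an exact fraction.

y(4) = 68687/2250000 m

Load 1 — triangular load w₀=-19 kN/m (0→w₀ over full span):
  y_1 = (w₀Lx³/12-w₀L²x²/6-w₀x⁵/(120L))/EI = ((-19)·12·4³/12-(-19)·12²·4²/6-(-19)·4⁵/(120·12))/200000 = 8569/281250 m
Load 2 — applied couple M₀=-8 kN·m at a=3 m (b=L-a=9):
  y_2 = M₀a(2x-a)/(2EI)  [x>a] = (-8)·3·(2·4-3)/(2·200000) = -3/10000 m
Load 3 — applied couple M₀=9 kN·m at a=24/5 m (b=L-a=36/5):
  y_3 = M₀x²/(2EI)  [x≤a] = 9·4²/(2·200000) = 9/25000 m
Superposition: y = Σ y_i = 68687/2250000 m ≈ 0.030528 m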